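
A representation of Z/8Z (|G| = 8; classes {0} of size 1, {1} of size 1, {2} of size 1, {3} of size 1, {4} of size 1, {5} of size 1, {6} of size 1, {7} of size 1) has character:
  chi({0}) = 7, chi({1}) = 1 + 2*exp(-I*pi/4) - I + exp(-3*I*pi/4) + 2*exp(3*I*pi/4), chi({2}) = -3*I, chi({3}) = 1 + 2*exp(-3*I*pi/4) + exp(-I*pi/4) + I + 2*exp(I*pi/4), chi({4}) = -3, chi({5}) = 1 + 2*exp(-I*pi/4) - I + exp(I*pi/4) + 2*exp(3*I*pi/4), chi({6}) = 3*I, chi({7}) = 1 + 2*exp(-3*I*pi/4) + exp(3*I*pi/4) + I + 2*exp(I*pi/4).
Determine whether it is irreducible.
Not irreducible (reducible): <chi, chi> = 11 > 1.

Explanation: <chi, chi> = (1/|G|) sum_C |C| * |chi(C)|^2 = (1/8)[1*|7|^2 + 1*|1 + 2*exp(-I*pi/4) - I + exp(-3*I*pi/4) + 2*exp(3*I*pi/4)|^2 + 1*|-3*I|^2 + 1*|1 + 2*exp(-3*I*pi/4) + exp(-I*pi/4) + I + 2*exp(I*pi/4)|^2 + 1*|-3|^2 + 1*|1 + 2*exp(-I*pi/4) - I + exp(I*pi/4) + 2*exp(3*I*pi/4)|^2 + 1*|3*I|^2 + 1*|1 + 2*exp(-3*I*pi/4) + exp(3*I*pi/4) + I + 2*exp(I*pi/4)|^2]
  = (1/8)[(49) + (3) + (9) + (3) + (9) + (3) + (9) + (3)] = 88/8 = 11.
(Exp terms are combined using exp(i*s)*conj(exp(i*t)) = exp(i*(s-t)), and sums of them are collapsed using the identity that for every m > 1 the m distinct m-th roots of unity sum to 0, e.g. 1 + exp(2*I*pi/3) + exp(-2*I*pi/3) = 0.)
A character is irreducible iff <chi, chi> = 1, so this representation is reducible.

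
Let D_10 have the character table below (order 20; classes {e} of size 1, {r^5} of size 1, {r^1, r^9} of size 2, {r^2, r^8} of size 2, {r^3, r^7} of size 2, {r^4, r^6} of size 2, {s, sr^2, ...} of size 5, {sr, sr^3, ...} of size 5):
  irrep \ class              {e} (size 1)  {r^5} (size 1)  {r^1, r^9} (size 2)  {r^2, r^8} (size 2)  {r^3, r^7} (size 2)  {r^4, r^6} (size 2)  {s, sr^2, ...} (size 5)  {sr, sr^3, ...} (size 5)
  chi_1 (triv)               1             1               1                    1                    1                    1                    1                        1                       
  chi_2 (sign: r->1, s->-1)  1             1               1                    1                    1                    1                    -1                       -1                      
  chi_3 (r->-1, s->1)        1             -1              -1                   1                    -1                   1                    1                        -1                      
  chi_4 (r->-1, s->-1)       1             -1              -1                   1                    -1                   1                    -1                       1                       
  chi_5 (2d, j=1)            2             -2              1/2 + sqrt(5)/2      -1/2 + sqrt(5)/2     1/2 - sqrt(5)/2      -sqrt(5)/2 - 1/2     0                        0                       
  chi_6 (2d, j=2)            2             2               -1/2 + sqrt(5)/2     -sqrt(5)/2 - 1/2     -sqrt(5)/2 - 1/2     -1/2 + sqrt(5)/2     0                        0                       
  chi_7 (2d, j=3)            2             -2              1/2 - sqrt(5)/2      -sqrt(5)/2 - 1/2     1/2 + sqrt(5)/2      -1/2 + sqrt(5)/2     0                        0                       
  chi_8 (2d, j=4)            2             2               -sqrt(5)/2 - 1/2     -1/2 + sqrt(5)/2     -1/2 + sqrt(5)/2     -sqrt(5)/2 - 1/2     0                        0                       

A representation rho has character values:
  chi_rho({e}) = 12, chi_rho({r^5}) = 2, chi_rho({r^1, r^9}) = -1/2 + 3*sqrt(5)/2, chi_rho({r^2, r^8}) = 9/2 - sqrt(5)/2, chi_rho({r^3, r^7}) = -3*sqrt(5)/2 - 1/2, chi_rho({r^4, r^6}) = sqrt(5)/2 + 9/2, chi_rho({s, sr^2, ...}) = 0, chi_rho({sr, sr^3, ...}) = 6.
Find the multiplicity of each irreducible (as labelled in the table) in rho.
Multiplicities: chi_1: 3, chi_2: 0, chi_3: 0, chi_4: 3, chi_5: 1, chi_6: 2, chi_7: 0, chi_8: 0.

Working: Use <chi_rho, chi> = (1/|G|) sum_C |C| * chi_rho(C) * conj(chi(C)) with |G| = 20 for each irreducible chi in the table:
  <chi_rho, chi_1> = (1/20)[1*(12)*conj(1) + 1*(2)*conj(1) + 2*(-1/2 + 3*sqrt(5)/2)*conj(1) + 2*(9/2 - sqrt(5)/2)*conj(1) + 2*(-3*sqrt(5)/2 - 1/2)*conj(1) + 2*(sqrt(5)/2 + 9/2)*conj(1) + 5*(0)*conj(1) + 5*(6)*conj(1)]
      = (1/20)[(12) + (2) + (-1 + 3*sqrt(5)) + (9 - sqrt(5)) + (-3*sqrt(5) - 1) + (sqrt(5) + 9) + (0) + (30)] = 60/20 = 3
  <chi_rho, chi_2> = (1/20)[1*(12)*conj(1) + 1*(2)*conj(1) + 2*(-1/2 + 3*sqrt(5)/2)*conj(1) + 2*(9/2 - sqrt(5)/2)*conj(1) + 2*(-3*sqrt(5)/2 - 1/2)*conj(1) + 2*(sqrt(5)/2 + 9/2)*conj(1) + 5*(0)*conj(-1) + 5*(6)*conj(-1)]
      = (1/20)[(12) + (2) + (-1 + 3*sqrt(5)) + (9 - sqrt(5)) + (-3*sqrt(5) - 1) + (sqrt(5) + 9) + (0) + (-30)] = 0/20 = 0
  <chi_rho, chi_3> = (1/20)[1*(12)*conj(1) + 1*(2)*conj(-1) + 2*(-1/2 + 3*sqrt(5)/2)*conj(-1) + 2*(9/2 - sqrt(5)/2)*conj(1) + 2*(-3*sqrt(5)/2 - 1/2)*conj(-1) + 2*(sqrt(5)/2 + 9/2)*conj(1) + 5*(0)*conj(1) + 5*(6)*conj(-1)]
      = (1/20)[(12) + (-2) + (1 - 3*sqrt(5)) + (9 - sqrt(5)) + (1 + 3*sqrt(5)) + (sqrt(5) + 9) + (0) + (-30)] = 0/20 = 0
  <chi_rho, chi_4> = (1/20)[1*(12)*conj(1) + 1*(2)*conj(-1) + 2*(-1/2 + 3*sqrt(5)/2)*conj(-1) + 2*(9/2 - sqrt(5)/2)*conj(1) + 2*(-3*sqrt(5)/2 - 1/2)*conj(-1) + 2*(sqrt(5)/2 + 9/2)*conj(1) + 5*(0)*conj(-1) + 5*(6)*conj(1)]
      = (1/20)[(12) + (-2) + (1 - 3*sqrt(5)) + (9 - sqrt(5)) + (1 + 3*sqrt(5)) + (sqrt(5) + 9) + (0) + (30)] = 60/20 = 3
  <chi_rho, chi_5> = (1/20)[1*(12)*conj(2) + 1*(2)*conj(-2) + 2*(-1/2 + 3*sqrt(5)/2)*conj(1/2 + sqrt(5)/2) + 2*(9/2 - sqrt(5)/2)*conj(-1/2 + sqrt(5)/2) + 2*(-3*sqrt(5)/2 - 1/2)*conj(1/2 - sqrt(5)/2) + 2*(sqrt(5)/2 + 9/2)*conj(-sqrt(5)/2 - 1/2) + 5*(0)*conj(0) + 5*(6)*conj(0)]
      = (1/20)[(24) + (-4) + (sqrt(5) + 7) + (-7 + 5*sqrt(5)) + (7 - sqrt(5)) + (-5*sqrt(5) - 7) + (0) + (0)] = 20/20 = 1
  <chi_rho, chi_6> = (1/20)[1*(12)*conj(2) + 1*(2)*conj(2) + 2*(-1/2 + 3*sqrt(5)/2)*conj(-1/2 + sqrt(5)/2) + 2*(9/2 - sqrt(5)/2)*conj(-sqrt(5)/2 - 1/2) + 2*(-3*sqrt(5)/2 - 1/2)*conj(-sqrt(5)/2 - 1/2) + 2*(sqrt(5)/2 + 9/2)*conj(-1/2 + sqrt(5)/2) + 5*(0)*conj(0) + 5*(6)*conj(0)]
      = (1/20)[(24) + (4) + (8 - 2*sqrt(5)) + (-4*sqrt(5) - 2) + (2*sqrt(5) + 8) + (-2 + 4*sqrt(5)) + (0) + (0)] = 40/20 = 2
  <chi_rho, chi_7> = (1/20)[1*(12)*conj(2) + 1*(2)*conj(-2) + 2*(-1/2 + 3*sqrt(5)/2)*conj(1/2 - sqrt(5)/2) + 2*(9/2 - sqrt(5)/2)*conj(-sqrt(5)/2 - 1/2) + 2*(-3*sqrt(5)/2 - 1/2)*conj(1/2 + sqrt(5)/2) + 2*(sqrt(5)/2 + 9/2)*conj(-1/2 + sqrt(5)/2) + 5*(0)*conj(0) + 5*(6)*conj(0)]
      = (1/20)[(24) + (-4) + (-8 + 2*sqrt(5)) + (-4*sqrt(5) - 2) + (-8 - 2*sqrt(5)) + (-2 + 4*sqrt(5)) + (0) + (0)] = 0/20 = 0
  <chi_rho, chi_8> = (1/20)[1*(12)*conj(2) + 1*(2)*conj(2) + 2*(-1/2 + 3*sqrt(5)/2)*conj(-sqrt(5)/2 - 1/2) + 2*(9/2 - sqrt(5)/2)*conj(-1/2 + sqrt(5)/2) + 2*(-3*sqrt(5)/2 - 1/2)*conj(-1/2 + sqrt(5)/2) + 2*(sqrt(5)/2 + 9/2)*conj(-sqrt(5)/2 - 1/2) + 5*(0)*conj(0) + 5*(6)*conj(0)]
      = (1/20)[(24) + (4) + (-7 - sqrt(5)) + (-7 + 5*sqrt(5)) + (-7 + sqrt(5)) + (-5*sqrt(5) - 7) + (0) + (0)] = 0/20 = 0
Dimension check: dim(rho) = sum (mult * dim) = 3*1 + 0*1 + 0*1 + 3*1 + 1*2 + 2*2 + 0*2 + 0*2 = 12 = chi_rho(e) = 12.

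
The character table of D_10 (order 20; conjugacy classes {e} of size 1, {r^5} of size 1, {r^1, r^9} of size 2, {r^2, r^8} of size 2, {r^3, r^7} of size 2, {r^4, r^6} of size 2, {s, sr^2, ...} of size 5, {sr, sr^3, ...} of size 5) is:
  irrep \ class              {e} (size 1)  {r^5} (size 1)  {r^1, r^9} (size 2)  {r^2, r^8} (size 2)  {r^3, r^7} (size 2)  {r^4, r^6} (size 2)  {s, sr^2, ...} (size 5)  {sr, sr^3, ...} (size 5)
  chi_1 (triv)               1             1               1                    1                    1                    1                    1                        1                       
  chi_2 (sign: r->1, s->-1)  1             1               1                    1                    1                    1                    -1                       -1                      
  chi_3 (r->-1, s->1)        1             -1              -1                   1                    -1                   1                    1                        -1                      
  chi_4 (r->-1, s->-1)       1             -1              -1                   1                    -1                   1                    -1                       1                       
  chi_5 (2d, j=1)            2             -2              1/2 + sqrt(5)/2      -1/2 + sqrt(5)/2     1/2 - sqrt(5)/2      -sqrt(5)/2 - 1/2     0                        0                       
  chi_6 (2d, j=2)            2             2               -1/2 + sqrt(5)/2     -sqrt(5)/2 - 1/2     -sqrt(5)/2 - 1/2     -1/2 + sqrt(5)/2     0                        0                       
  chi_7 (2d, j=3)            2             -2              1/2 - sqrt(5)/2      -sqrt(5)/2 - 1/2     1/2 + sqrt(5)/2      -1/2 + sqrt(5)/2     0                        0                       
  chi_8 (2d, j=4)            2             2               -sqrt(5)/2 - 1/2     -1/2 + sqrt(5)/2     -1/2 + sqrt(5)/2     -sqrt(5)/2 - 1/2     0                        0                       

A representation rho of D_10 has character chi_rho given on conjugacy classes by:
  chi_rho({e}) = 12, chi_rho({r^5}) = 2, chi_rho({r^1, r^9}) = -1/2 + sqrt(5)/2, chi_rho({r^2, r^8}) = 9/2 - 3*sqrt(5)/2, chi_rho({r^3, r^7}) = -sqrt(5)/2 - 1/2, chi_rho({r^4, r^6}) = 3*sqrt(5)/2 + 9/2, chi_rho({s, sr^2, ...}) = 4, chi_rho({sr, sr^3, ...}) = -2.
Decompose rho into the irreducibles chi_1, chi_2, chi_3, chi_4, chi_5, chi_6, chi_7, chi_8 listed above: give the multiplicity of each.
Multiplicities: chi_1: 2, chi_2: 1, chi_3: 3, chi_4: 0, chi_5: 0, chi_6: 2, chi_7: 1, chi_8: 0.

Argument: Use <chi_rho, chi> = (1/|G|) sum_C |C| * chi_rho(C) * conj(chi(C)) with |G| = 20 for each irreducible chi in the table:
  <chi_rho, chi_1> = (1/20)[1*(12)*conj(1) + 1*(2)*conj(1) + 2*(-1/2 + sqrt(5)/2)*conj(1) + 2*(9/2 - 3*sqrt(5)/2)*conj(1) + 2*(-sqrt(5)/2 - 1/2)*conj(1) + 2*(3*sqrt(5)/2 + 9/2)*conj(1) + 5*(4)*conj(1) + 5*(-2)*conj(1)]
      = (1/20)[(12) + (2) + (-1 + sqrt(5)) + (9 - 3*sqrt(5)) + (-sqrt(5) - 1) + (3*sqrt(5) + 9) + (20) + (-10)] = 40/20 = 2
  <chi_rho, chi_2> = (1/20)[1*(12)*conj(1) + 1*(2)*conj(1) + 2*(-1/2 + sqrt(5)/2)*conj(1) + 2*(9/2 - 3*sqrt(5)/2)*conj(1) + 2*(-sqrt(5)/2 - 1/2)*conj(1) + 2*(3*sqrt(5)/2 + 9/2)*conj(1) + 5*(4)*conj(-1) + 5*(-2)*conj(-1)]
      = (1/20)[(12) + (2) + (-1 + sqrt(5)) + (9 - 3*sqrt(5)) + (-sqrt(5) - 1) + (3*sqrt(5) + 9) + (-20) + (10)] = 20/20 = 1
  <chi_rho, chi_3> = (1/20)[1*(12)*conj(1) + 1*(2)*conj(-1) + 2*(-1/2 + sqrt(5)/2)*conj(-1) + 2*(9/2 - 3*sqrt(5)/2)*conj(1) + 2*(-sqrt(5)/2 - 1/2)*conj(-1) + 2*(3*sqrt(5)/2 + 9/2)*conj(1) + 5*(4)*conj(1) + 5*(-2)*conj(-1)]
      = (1/20)[(12) + (-2) + (1 - sqrt(5)) + (9 - 3*sqrt(5)) + (1 + sqrt(5)) + (3*sqrt(5) + 9) + (20) + (10)] = 60/20 = 3
  <chi_rho, chi_4> = (1/20)[1*(12)*conj(1) + 1*(2)*conj(-1) + 2*(-1/2 + sqrt(5)/2)*conj(-1) + 2*(9/2 - 3*sqrt(5)/2)*conj(1) + 2*(-sqrt(5)/2 - 1/2)*conj(-1) + 2*(3*sqrt(5)/2 + 9/2)*conj(1) + 5*(4)*conj(-1) + 5*(-2)*conj(1)]
      = (1/20)[(12) + (-2) + (1 - sqrt(5)) + (9 - 3*sqrt(5)) + (1 + sqrt(5)) + (3*sqrt(5) + 9) + (-20) + (-10)] = 0/20 = 0
  <chi_rho, chi_5> = (1/20)[1*(12)*conj(2) + 1*(2)*conj(-2) + 2*(-1/2 + sqrt(5)/2)*conj(1/2 + sqrt(5)/2) + 2*(9/2 - 3*sqrt(5)/2)*conj(-1/2 + sqrt(5)/2) + 2*(-sqrt(5)/2 - 1/2)*conj(1/2 - sqrt(5)/2) + 2*(3*sqrt(5)/2 + 9/2)*conj(-sqrt(5)/2 - 1/2) + 5*(4)*conj(0) + 5*(-2)*conj(0)]
      = (1/20)[(24) + (-4) + (2) + (-12 + 6*sqrt(5)) + (2) + (-6*sqrt(5) - 12) + (0) + (0)] = 0/20 = 0
  <chi_rho, chi_6> = (1/20)[1*(12)*conj(2) + 1*(2)*conj(2) + 2*(-1/2 + sqrt(5)/2)*conj(-1/2 + sqrt(5)/2) + 2*(9/2 - 3*sqrt(5)/2)*conj(-sqrt(5)/2 - 1/2) + 2*(-sqrt(5)/2 - 1/2)*conj(-sqrt(5)/2 - 1/2) + 2*(3*sqrt(5)/2 + 9/2)*conj(-1/2 + sqrt(5)/2) + 5*(4)*conj(0) + 5*(-2)*conj(0)]
      = (1/20)[(24) + (4) + (3 - sqrt(5)) + (3 - 3*sqrt(5)) + (sqrt(5) + 3) + (3 + 3*sqrt(5)) + (0) + (0)] = 40/20 = 2
  <chi_rho, chi_7> = (1/20)[1*(12)*conj(2) + 1*(2)*conj(-2) + 2*(-1/2 + sqrt(5)/2)*conj(1/2 - sqrt(5)/2) + 2*(9/2 - 3*sqrt(5)/2)*conj(-sqrt(5)/2 - 1/2) + 2*(-sqrt(5)/2 - 1/2)*conj(1/2 + sqrt(5)/2) + 2*(3*sqrt(5)/2 + 9/2)*conj(-1/2 + sqrt(5)/2) + 5*(4)*conj(0) + 5*(-2)*conj(0)]
      = (1/20)[(24) + (-4) + (-3 + sqrt(5)) + (3 - 3*sqrt(5)) + (-3 - sqrt(5)) + (3 + 3*sqrt(5)) + (0) + (0)] = 20/20 = 1
  <chi_rho, chi_8> = (1/20)[1*(12)*conj(2) + 1*(2)*conj(2) + 2*(-1/2 + sqrt(5)/2)*conj(-sqrt(5)/2 - 1/2) + 2*(9/2 - 3*sqrt(5)/2)*conj(-1/2 + sqrt(5)/2) + 2*(-sqrt(5)/2 - 1/2)*conj(-1/2 + sqrt(5)/2) + 2*(3*sqrt(5)/2 + 9/2)*conj(-sqrt(5)/2 - 1/2) + 5*(4)*conj(0) + 5*(-2)*conj(0)]
      = (1/20)[(24) + (4) + (-2) + (-12 + 6*sqrt(5)) + (-2) + (-6*sqrt(5) - 12) + (0) + (0)] = 0/20 = 0
Dimension check: dim(rho) = sum (mult * dim) = 2*1 + 1*1 + 3*1 + 0*1 + 0*2 + 2*2 + 1*2 + 0*2 = 12 = chi_rho(e) = 12.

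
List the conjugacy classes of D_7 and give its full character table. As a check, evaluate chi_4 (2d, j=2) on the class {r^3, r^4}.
Conjugacy classes: {e} of size 1, {r^1, r^6} of size 2, {r^2, r^5} of size 2, {r^3, r^4} of size 2, {s, sr, ..., sr^6} of size 7.
Character table:
  irrep \ class              {e} (size 1)  {r^1, r^6} (size 2)  {r^2, r^5} (size 2)  {r^3, r^4} (size 2)  {s, sr, ..., sr^6} (size 7)
  chi_1 (triv)               1             1                    1                    1                    1                          
  chi_2 (sign: r->1, s->-1)  1             1                    1                    1                    -1                         
  chi_3 (2d, j=1)            2             2*cos(2*pi/7)        -2*cos(3*pi/7)       -2*cos(pi/7)         0                          
  chi_4 (2d, j=2)            2             -2*cos(3*pi/7)       -2*cos(pi/7)         2*cos(2*pi/7)        0                          
  chi_5 (2d, j=3)            2             -2*cos(pi/7)         2*cos(2*pi/7)        -2*cos(3*pi/7)       0                          

Spot check: chi_4 (2d, j=2) on {r^3, r^4} = 2*cos(2*pi/7).

Proof sketch: D_7 has order 2*7 = 14 with 5 conjugacy classes, hence 5 irreducibles. Sum of squared dims 1 + 1 + 4 + 4 + 4 = 14 = |G|. Linear characters come from the abelianisation; the 2-dimensional irreps have character r^k -> 2*cos(2*pi*j*k/7), reflections -> 0.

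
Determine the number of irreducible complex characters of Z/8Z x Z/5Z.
40

Derivation: The number of irreducible complex representations of a finite group equals its number of conjugacy classes. Z/8Z x Z/5Z is abelian of order 40, so every element is its own conjugacy class: 40 classes, so Z/8Z x Z/5Z (order 40) has exactly 40 irreducible complex representations.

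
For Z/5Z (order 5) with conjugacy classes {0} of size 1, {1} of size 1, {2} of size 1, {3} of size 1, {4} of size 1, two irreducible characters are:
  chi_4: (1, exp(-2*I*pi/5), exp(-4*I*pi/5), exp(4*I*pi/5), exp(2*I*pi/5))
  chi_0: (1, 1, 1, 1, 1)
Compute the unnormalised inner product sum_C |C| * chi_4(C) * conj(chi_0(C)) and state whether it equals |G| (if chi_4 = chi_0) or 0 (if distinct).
Sum = 0; so <chi_4, chi_0> = 0 (distinct irreducibles are orthogonal).

Working: Compute term by term over conjugacy classes (|C| * chi_4(C) * conj(chi_0(C))):
  1*(1)*conj(1) + 1*(exp(-2*I*pi/5))*conj(1) + 1*(exp(-4*I*pi/5))*conj(1) + 1*(exp(4*I*pi/5))*conj(1) + 1*(exp(2*I*pi/5))*conj(1)
  = (1) + (exp(-2*I*pi/5)) + (exp(-4*I*pi/5)) + (exp(4*I*pi/5)) + (exp(2*I*pi/5))
  = 0.
(Exp terms are combined using exp(i*s)*conj(exp(i*t)) = exp(i*(s-t)), and sums of them are collapsed using the identity that for every m > 1 the m distinct m-th roots of unity sum to 0, e.g. 1 + exp(2*I*pi/3) + exp(-2*I*pi/3) = 0.)
Dividing by |G| = 5 gives 0/5 = 0, matching the row-orthogonality relation <chi_4, chi_0> = [chi_4 = chi_0].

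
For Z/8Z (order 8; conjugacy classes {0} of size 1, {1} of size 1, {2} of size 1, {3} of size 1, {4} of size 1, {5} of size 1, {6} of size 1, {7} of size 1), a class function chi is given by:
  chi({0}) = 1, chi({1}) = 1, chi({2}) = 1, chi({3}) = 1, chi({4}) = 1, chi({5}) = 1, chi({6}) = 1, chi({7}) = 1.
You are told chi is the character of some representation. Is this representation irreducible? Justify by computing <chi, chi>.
Irreducible: <chi, chi> = 1.

Working: <chi, chi> = (1/|G|) sum_C |C| * |chi(C)|^2 = (1/8)[1*|1|^2 + 1*|1|^2 + 1*|1|^2 + 1*|1|^2 + 1*|1|^2 + 1*|1|^2 + 1*|1|^2 + 1*|1|^2]
  = (1/8)[(1) + (1) + (1) + (1) + (1) + (1) + (1) + (1)] = 8/8 = 1.
(Exp terms are combined using exp(i*s)*conj(exp(i*t)) = exp(i*(s-t)), and sums of them are collapsed using the identity that for every m > 1 the m distinct m-th roots of unity sum to 0, e.g. 1 + exp(2*I*pi/3) + exp(-2*I*pi/3) = 0.)
A character is irreducible iff <chi, chi> = 1, so this representation is irreducible.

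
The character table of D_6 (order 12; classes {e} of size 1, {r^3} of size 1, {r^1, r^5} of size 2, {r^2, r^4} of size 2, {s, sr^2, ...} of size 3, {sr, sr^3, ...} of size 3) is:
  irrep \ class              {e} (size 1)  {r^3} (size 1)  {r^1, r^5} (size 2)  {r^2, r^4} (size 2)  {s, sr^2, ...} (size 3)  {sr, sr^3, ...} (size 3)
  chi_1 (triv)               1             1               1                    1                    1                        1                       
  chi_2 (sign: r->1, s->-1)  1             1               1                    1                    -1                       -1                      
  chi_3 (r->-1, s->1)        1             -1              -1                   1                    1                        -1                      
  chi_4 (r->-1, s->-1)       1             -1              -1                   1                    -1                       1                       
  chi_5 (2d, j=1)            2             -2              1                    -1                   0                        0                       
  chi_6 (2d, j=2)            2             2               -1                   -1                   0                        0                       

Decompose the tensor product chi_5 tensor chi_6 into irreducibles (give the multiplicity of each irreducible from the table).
chi_5 tensor chi_6 = chi_3 + chi_4 + chi_5 (all other irreducibles have multiplicity 0).

Reasoning: The character of a tensor product is the pointwise product (chi_5 * chi_6)(C) = chi_5(C) * chi_6(C):
  {e}: (2)*(2), {r^3}: (-2)*(2), {r^1, r^5}: (1)*(-1), {r^2, r^4}: (-1)*(-1), {s, sr^2, ...}: (0)*(0), {sr, sr^3, ...}: (0)*(0)
so (chi_5 * chi_6) takes values
  {e} -> 4, {r^3} -> -4, {r^1, r^5} -> -1, {r^2, r^4} -> 1, {s, sr^2, ...} -> 0, {sr, sr^3, ...} -> 0.
Now take the inner product of this character with each irreducible chi from the table, <chi_5*chi_6, chi> = (1/12) sum_C |C| (chi_5*chi_6)(C) conj(chi(C)):
  <chi_5*chi_6, chi_1> = (1/12)[1*(4)*conj(1) + 1*(-4)*conj(1) + 2*(-1)*conj(1) + 2*(1)*conj(1) + 3*(0)*conj(1) + 3*(0)*conj(1)]
      = (1/12)[(4) + (-4) + (-2) + (2) + (0) + (0)] = 0/12 = 0
  <chi_5*chi_6, chi_2> = (1/12)[1*(4)*conj(1) + 1*(-4)*conj(1) + 2*(-1)*conj(1) + 2*(1)*conj(1) + 3*(0)*conj(-1) + 3*(0)*conj(-1)]
      = (1/12)[(4) + (-4) + (-2) + (2) + (0) + (0)] = 0/12 = 0
  <chi_5*chi_6, chi_3> = (1/12)[1*(4)*conj(1) + 1*(-4)*conj(-1) + 2*(-1)*conj(-1) + 2*(1)*conj(1) + 3*(0)*conj(1) + 3*(0)*conj(-1)]
      = (1/12)[(4) + (4) + (2) + (2) + (0) + (0)] = 12/12 = 1
  <chi_5*chi_6, chi_4> = (1/12)[1*(4)*conj(1) + 1*(-4)*conj(-1) + 2*(-1)*conj(-1) + 2*(1)*conj(1) + 3*(0)*conj(-1) + 3*(0)*conj(1)]
      = (1/12)[(4) + (4) + (2) + (2) + (0) + (0)] = 12/12 = 1
  <chi_5*chi_6, chi_5> = (1/12)[1*(4)*conj(2) + 1*(-4)*conj(-2) + 2*(-1)*conj(1) + 2*(1)*conj(-1) + 3*(0)*conj(0) + 3*(0)*conj(0)]
      = (1/12)[(8) + (8) + (-2) + (-2) + (0) + (0)] = 12/12 = 1
  <chi_5*chi_6, chi_6> = (1/12)[1*(4)*conj(2) + 1*(-4)*conj(2) + 2*(-1)*conj(-1) + 2*(1)*conj(-1) + 3*(0)*conj(0) + 3*(0)*conj(0)]
      = (1/12)[(8) + (-8) + (2) + (-2) + (0) + (0)] = 0/12 = 0
Hence the multiplicities are chi_3: 1, chi_4: 1, chi_5: 1. Dimension check: dim(chi_5)*dim(chi_6) = 2*2 = 4 and sum (mult * dim) = 1*1 + 1*1 + 1*2 = 4.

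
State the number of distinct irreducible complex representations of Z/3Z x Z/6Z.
18

Why: The number of irreducible complex representations of a finite group equals its number of conjugacy classes. Z/3Z x Z/6Z is abelian of order 18, so every element is its own conjugacy class: 18 classes, so Z/3Z x Z/6Z (order 18) has exactly 18 irreducible complex representations.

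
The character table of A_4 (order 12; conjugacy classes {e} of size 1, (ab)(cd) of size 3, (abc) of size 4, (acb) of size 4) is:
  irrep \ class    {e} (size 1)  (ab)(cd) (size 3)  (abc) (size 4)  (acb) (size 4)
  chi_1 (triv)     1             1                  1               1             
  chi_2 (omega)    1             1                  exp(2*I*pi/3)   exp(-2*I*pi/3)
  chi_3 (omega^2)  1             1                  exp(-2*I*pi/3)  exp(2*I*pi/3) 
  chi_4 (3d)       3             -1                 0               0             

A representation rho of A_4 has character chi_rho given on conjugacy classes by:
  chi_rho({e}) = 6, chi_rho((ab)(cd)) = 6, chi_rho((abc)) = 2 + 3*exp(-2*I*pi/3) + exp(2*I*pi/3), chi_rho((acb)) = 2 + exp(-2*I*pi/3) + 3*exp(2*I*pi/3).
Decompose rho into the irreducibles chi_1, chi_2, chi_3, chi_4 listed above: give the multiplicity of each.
Multiplicities: chi_1: 2, chi_2: 1, chi_3: 3, chi_4: 0.

Why: Use <chi_rho, chi> = (1/|G|) sum_C |C| * chi_rho(C) * conj(chi(C)) with |G| = 12 for each irreducible chi in the table:
  <chi_rho, chi_1> = (1/12)[1*(6)*conj(1) + 3*(6)*conj(1) + 4*(2 + 3*exp(-2*I*pi/3) + exp(2*I*pi/3))*conj(1) + 4*(2 + exp(-2*I*pi/3) + 3*exp(2*I*pi/3))*conj(1)]
      = (1/12)[(6) + (18) + (8 + 12*exp(-2*I*pi/3) + 4*exp(2*I*pi/3)) + (8 + 4*exp(-2*I*pi/3) + 12*exp(2*I*pi/3))] = 24/12 = 2
  <chi_rho, chi_2> = (1/12)[1*(6)*conj(1) + 3*(6)*conj(1) + 4*(2 + 3*exp(-2*I*pi/3) + exp(2*I*pi/3))*conj(exp(2*I*pi/3)) + 4*(2 + exp(-2*I*pi/3) + 3*exp(2*I*pi/3))*conj(exp(-2*I*pi/3))]
      = (1/12)[(6) + (18) + (4 + 8*exp(-2*I*pi/3) + 12*exp(2*I*pi/3)) + (4 + 12*exp(-2*I*pi/3) + 8*exp(2*I*pi/3))] = 12/12 = 1
  <chi_rho, chi_3> = (1/12)[1*(6)*conj(1) + 3*(6)*conj(1) + 4*(2 + 3*exp(-2*I*pi/3) + exp(2*I*pi/3))*conj(exp(-2*I*pi/3)) + 4*(2 + exp(-2*I*pi/3) + 3*exp(2*I*pi/3))*conj(exp(2*I*pi/3))]
      = (1/12)[(6) + (18) + (12 + 4*exp(-2*I*pi/3) + 8*exp(2*I*pi/3)) + (12 + 8*exp(-2*I*pi/3) + 4*exp(2*I*pi/3))] = 36/12 = 3
  <chi_rho, chi_4> = (1/12)[1*(6)*conj(3) + 3*(6)*conj(-1) + 4*(2 + 3*exp(-2*I*pi/3) + exp(2*I*pi/3))*conj(0) + 4*(2 + exp(-2*I*pi/3) + 3*exp(2*I*pi/3))*conj(0)]
      = (1/12)[(18) + (-18) + (0) + (0)] = 0/12 = 0
(Exp terms are combined using exp(i*s)*conj(exp(i*t)) = exp(i*(s-t)), and sums of them are collapsed using the identity that for every m > 1 the m distinct m-th roots of unity sum to 0, e.g. 1 + exp(2*I*pi/3) + exp(-2*I*pi/3) = 0.)
Dimension check: dim(rho) = sum (mult * dim) = 2*1 + 1*1 + 3*1 + 0*3 = 6 = chi_rho(e) = 6.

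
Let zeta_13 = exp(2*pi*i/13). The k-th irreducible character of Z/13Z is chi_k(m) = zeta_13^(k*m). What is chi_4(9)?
chi_4(9) = zeta_13^36 = exp(-6*I*pi/13)

Details: chi_4(9) = zeta_13^(4*9) = zeta_13^36. Since zeta_13^13 = 1, this equals zeta_13^10 = exp(2*pi*i*10/13) = exp(-6*I*pi/13).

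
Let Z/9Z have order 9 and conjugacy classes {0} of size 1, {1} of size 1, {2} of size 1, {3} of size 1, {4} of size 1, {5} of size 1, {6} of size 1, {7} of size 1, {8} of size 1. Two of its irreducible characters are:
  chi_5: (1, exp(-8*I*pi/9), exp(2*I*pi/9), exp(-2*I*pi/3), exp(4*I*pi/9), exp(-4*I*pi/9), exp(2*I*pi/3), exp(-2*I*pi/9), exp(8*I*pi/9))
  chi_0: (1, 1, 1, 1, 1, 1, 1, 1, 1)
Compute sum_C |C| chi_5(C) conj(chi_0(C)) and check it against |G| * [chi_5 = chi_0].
Sum = 0; so <chi_5, chi_0> = 0 (distinct irreducibles are orthogonal).

Reasoning: Compute term by term over conjugacy classes (|C| * chi_5(C) * conj(chi_0(C))):
  1*(1)*conj(1) + 1*(exp(-8*I*pi/9))*conj(1) + 1*(exp(2*I*pi/9))*conj(1) + 1*(exp(-2*I*pi/3))*conj(1) + 1*(exp(4*I*pi/9))*conj(1) + 1*(exp(-4*I*pi/9))*conj(1) + 1*(exp(2*I*pi/3))*conj(1) + 1*(exp(-2*I*pi/9))*conj(1) + 1*(exp(8*I*pi/9))*conj(1)
  = (1) + (exp(-8*I*pi/9)) + (exp(2*I*pi/9)) + (exp(-2*I*pi/3)) + (exp(4*I*pi/9)) + (exp(-4*I*pi/9)) + (exp(2*I*pi/3)) + (exp(-2*I*pi/9)) + (exp(8*I*pi/9))
  = 0.
(Exp terms are combined using exp(i*s)*conj(exp(i*t)) = exp(i*(s-t)), and sums of them are collapsed using the identity that for every m > 1 the m distinct m-th roots of unity sum to 0, e.g. 1 + exp(2*I*pi/3) + exp(-2*I*pi/3) = 0.)
Dividing by |G| = 9 gives 0/9 = 0, matching the row-orthogonality relation <chi_5, chi_0> = [chi_5 = chi_0].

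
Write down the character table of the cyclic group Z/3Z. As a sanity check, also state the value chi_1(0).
Character table of Z/3Z (irreps indexed chi_0,...,chi_2 with chi_k(m) = zeta_3^(k*m), zeta_3 = exp(2*pi*i/3)):
  irrep \ class  {0} (size 1)  {1} (size 1)    {2} (size 1)  
  chi_0          1             1               1             
  chi_1          1             exp(2*I*pi/3)   exp(-2*I*pi/3)
  chi_2          1             exp(-2*I*pi/3)  exp(2*I*pi/3) 

Spot check: chi_1(0) = zeta_3^(1*0) = zeta_3^0 = 1.

Solution. Z/3Z is abelian, so all 3 irreducible complex representations are 1-dimensional. They are given by chi_k(m) = zeta_3^(k*m) for k = 0,...,2. Row orthogonality: sum_m chi_k(m) conj(chi_l(m)) = 3 * [k = l].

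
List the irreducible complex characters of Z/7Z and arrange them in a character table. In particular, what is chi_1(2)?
Character table of Z/7Z (irreps indexed chi_0,...,chi_6 with chi_k(m) = zeta_7^(k*m), zeta_7 = exp(2*pi*i/7)):
  irrep \ class  {0} (size 1)  {1} (size 1)    {2} (size 1)    {3} (size 1)    {4} (size 1)    {5} (size 1)    {6} (size 1)  
  chi_0          1             1               1               1               1               1               1             
  chi_1          1             exp(2*I*pi/7)   exp(4*I*pi/7)   exp(6*I*pi/7)   exp(-6*I*pi/7)  exp(-4*I*pi/7)  exp(-2*I*pi/7)
  chi_2          1             exp(4*I*pi/7)   exp(-6*I*pi/7)  exp(-2*I*pi/7)  exp(2*I*pi/7)   exp(6*I*pi/7)   exp(-4*I*pi/7)
  chi_3          1             exp(6*I*pi/7)   exp(-2*I*pi/7)  exp(4*I*pi/7)   exp(-4*I*pi/7)  exp(2*I*pi/7)   exp(-6*I*pi/7)
  chi_4          1             exp(-6*I*pi/7)  exp(2*I*pi/7)   exp(-4*I*pi/7)  exp(4*I*pi/7)   exp(-2*I*pi/7)  exp(6*I*pi/7) 
  chi_5          1             exp(-4*I*pi/7)  exp(6*I*pi/7)   exp(2*I*pi/7)   exp(-2*I*pi/7)  exp(-6*I*pi/7)  exp(4*I*pi/7) 
  chi_6          1             exp(-2*I*pi/7)  exp(-4*I*pi/7)  exp(-6*I*pi/7)  exp(6*I*pi/7)   exp(4*I*pi/7)   exp(2*I*pi/7) 

Spot check: chi_1(2) = zeta_7^(1*2) = zeta_7^2 = exp(4*I*pi/7).

Details: Z/7Z is abelian, so all 7 irreducible complex representations are 1-dimensional. They are given by chi_k(m) = zeta_7^(k*m) for k = 0,...,6. Row orthogonality: sum_m chi_k(m) conj(chi_l(m)) = 7 * [k = l].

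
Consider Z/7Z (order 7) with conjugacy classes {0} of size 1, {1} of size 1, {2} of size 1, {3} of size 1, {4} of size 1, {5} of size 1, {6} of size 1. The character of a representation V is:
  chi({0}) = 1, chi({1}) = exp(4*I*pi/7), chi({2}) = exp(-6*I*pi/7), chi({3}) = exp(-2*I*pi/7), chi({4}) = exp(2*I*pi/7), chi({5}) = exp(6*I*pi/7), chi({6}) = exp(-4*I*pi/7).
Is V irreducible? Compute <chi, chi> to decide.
Irreducible: <chi, chi> = 1.

Argument: <chi, chi> = (1/|G|) sum_C |C| * |chi(C)|^2 = (1/7)[1*|1|^2 + 1*|exp(4*I*pi/7)|^2 + 1*|exp(-6*I*pi/7)|^2 + 1*|exp(-2*I*pi/7)|^2 + 1*|exp(2*I*pi/7)|^2 + 1*|exp(6*I*pi/7)|^2 + 1*|exp(-4*I*pi/7)|^2]
  = (1/7)[(1) + (1) + (1) + (1) + (1) + (1) + (1)] = 7/7 = 1.
(Exp terms are combined using exp(i*s)*conj(exp(i*t)) = exp(i*(s-t)), and sums of them are collapsed using the identity that for every m > 1 the m distinct m-th roots of unity sum to 0, e.g. 1 + exp(2*I*pi/3) + exp(-2*I*pi/3) = 0.)
A character is irreducible iff <chi, chi> = 1, so this representation is irreducible.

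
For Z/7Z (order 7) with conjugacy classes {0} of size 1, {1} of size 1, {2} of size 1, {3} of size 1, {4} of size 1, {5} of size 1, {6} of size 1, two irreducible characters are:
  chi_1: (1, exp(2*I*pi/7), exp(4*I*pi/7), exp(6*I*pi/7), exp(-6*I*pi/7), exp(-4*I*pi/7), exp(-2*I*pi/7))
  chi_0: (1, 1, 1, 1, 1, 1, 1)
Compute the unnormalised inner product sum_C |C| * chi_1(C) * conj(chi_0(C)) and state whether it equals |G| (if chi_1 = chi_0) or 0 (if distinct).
Sum = 0; so <chi_1, chi_0> = 0 (distinct irreducibles are orthogonal).

Proof sketch: Compute term by term over conjugacy classes (|C| * chi_1(C) * conj(chi_0(C))):
  1*(1)*conj(1) + 1*(exp(2*I*pi/7))*conj(1) + 1*(exp(4*I*pi/7))*conj(1) + 1*(exp(6*I*pi/7))*conj(1) + 1*(exp(-6*I*pi/7))*conj(1) + 1*(exp(-4*I*pi/7))*conj(1) + 1*(exp(-2*I*pi/7))*conj(1)
  = (1) + (exp(2*I*pi/7)) + (exp(4*I*pi/7)) + (exp(6*I*pi/7)) + (exp(-6*I*pi/7)) + (exp(-4*I*pi/7)) + (exp(-2*I*pi/7))
  = 0.
(Exp terms are combined using exp(i*s)*conj(exp(i*t)) = exp(i*(s-t)), and sums of them are collapsed using the identity that for every m > 1 the m distinct m-th roots of unity sum to 0, e.g. 1 + exp(2*I*pi/3) + exp(-2*I*pi/3) = 0.)
Dividing by |G| = 7 gives 0/7 = 0, matching the row-orthogonality relation <chi_1, chi_0> = [chi_1 = chi_0].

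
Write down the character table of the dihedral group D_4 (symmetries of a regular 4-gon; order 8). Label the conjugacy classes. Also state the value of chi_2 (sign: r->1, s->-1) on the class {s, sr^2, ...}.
Conjugacy classes: {e} of size 1, {r^2} of size 1, {r^1, r^3} of size 2, {s, sr^2, ...} of size 2, {sr, sr^3, ...} of size 2.
Character table:
  irrep \ class              {e} (size 1)  {r^2} (size 1)  {r^1, r^3} (size 2)  {s, sr^2, ...} (size 2)  {sr, sr^3, ...} (size 2)
  chi_1 (triv)               1             1               1                    1                        1                       
  chi_2 (sign: r->1, s->-1)  1             1               1                    -1                       -1                      
  chi_3 (r->-1, s->1)        1             1               -1                   1                        -1                      
  chi_4 (r->-1, s->-1)       1             1               -1                   -1                       1                       
  chi_5 (2d, j=1)            2             -2              0                    0                        0                       

Spot check: chi_2 (sign: r->1, s->-1) on {s, sr^2, ...} = -1.

Solution. D_4 has order 2*4 = 8 with 5 conjugacy classes, hence 5 irreducibles. Sum of squared dims 1 + 1 + 1 + 1 + 4 = 8 = |G|. Linear characters come from the abelianisation; the 2-dimensional irreps have character r^k -> 2*cos(2*pi*j*k/4), reflections -> 0.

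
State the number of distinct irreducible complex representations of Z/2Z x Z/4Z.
8

Argument: The number of irreducible complex representations of a finite group equals its number of conjugacy classes. Z/2Z x Z/4Z is abelian of order 8, so every element is its own conjugacy class: 8 classes, so Z/2Z x Z/4Z (order 8) has exactly 8 irreducible complex representations.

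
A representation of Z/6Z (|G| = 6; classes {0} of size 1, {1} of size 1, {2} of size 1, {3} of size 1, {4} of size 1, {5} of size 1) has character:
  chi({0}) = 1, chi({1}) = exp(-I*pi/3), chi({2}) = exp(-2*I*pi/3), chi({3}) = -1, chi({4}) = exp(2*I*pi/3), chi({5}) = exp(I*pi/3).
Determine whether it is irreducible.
Irreducible: <chi, chi> = 1.

Argument: <chi, chi> = (1/|G|) sum_C |C| * |chi(C)|^2 = (1/6)[1*|1|^2 + 1*|exp(-I*pi/3)|^2 + 1*|exp(-2*I*pi/3)|^2 + 1*|-1|^2 + 1*|exp(2*I*pi/3)|^2 + 1*|exp(I*pi/3)|^2]
  = (1/6)[(1) + (1) + (1) + (1) + (1) + (1)] = 6/6 = 1.
(Exp terms are combined using exp(i*s)*conj(exp(i*t)) = exp(i*(s-t)), and sums of them are collapsed using the identity that for every m > 1 the m distinct m-th roots of unity sum to 0, e.g. 1 + exp(2*I*pi/3) + exp(-2*I*pi/3) = 0.)
A character is irreducible iff <chi, chi> = 1, so this representation is irreducible.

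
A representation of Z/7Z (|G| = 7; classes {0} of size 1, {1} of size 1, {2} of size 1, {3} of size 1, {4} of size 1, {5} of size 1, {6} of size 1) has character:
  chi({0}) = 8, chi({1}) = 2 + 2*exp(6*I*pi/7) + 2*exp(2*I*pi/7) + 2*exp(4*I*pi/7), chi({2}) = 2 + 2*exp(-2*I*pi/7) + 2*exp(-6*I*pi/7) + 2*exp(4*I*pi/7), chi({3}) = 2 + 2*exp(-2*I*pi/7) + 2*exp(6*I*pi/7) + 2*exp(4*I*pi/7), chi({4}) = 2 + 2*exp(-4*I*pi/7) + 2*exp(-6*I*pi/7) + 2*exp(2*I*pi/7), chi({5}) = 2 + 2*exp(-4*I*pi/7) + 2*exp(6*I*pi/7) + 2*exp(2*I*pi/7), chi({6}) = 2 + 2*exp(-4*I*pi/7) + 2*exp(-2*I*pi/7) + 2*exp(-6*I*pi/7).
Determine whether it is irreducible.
Not irreducible (reducible): <chi, chi> = 16 > 1.

Working: <chi, chi> = (1/|G|) sum_C |C| * |chi(C)|^2 = (1/7)[1*|8|^2 + 1*|2 + 2*exp(6*I*pi/7) + 2*exp(2*I*pi/7) + 2*exp(4*I*pi/7)|^2 + 1*|2 + 2*exp(-2*I*pi/7) + 2*exp(-6*I*pi/7) + 2*exp(4*I*pi/7)|^2 + 1*|2 + 2*exp(-2*I*pi/7) + 2*exp(6*I*pi/7) + 2*exp(4*I*pi/7)|^2 + 1*|2 + 2*exp(-4*I*pi/7) + 2*exp(-6*I*pi/7) + 2*exp(2*I*pi/7)|^2 + 1*|2 + 2*exp(-4*I*pi/7) + 2*exp(6*I*pi/7) + 2*exp(2*I*pi/7)|^2 + 1*|2 + 2*exp(-4*I*pi/7) + 2*exp(-2*I*pi/7) + 2*exp(-6*I*pi/7)|^2]
  = (1/7)[(64) + (16 + 12*exp(-2*I*pi/7) + 8*exp(-4*I*pi/7) + 4*exp(-6*I*pi/7) + 4*exp(6*I*pi/7) + 8*exp(4*I*pi/7) + 12*exp(2*I*pi/7)) + (16 + 12*exp(-4*I*pi/7) + 8*exp(-6*I*pi/7) + 4*exp(-2*I*pi/7) + 4*exp(2*I*pi/7) + 8*exp(6*I*pi/7) + 12*exp(4*I*pi/7)) + (16 + 8*exp(-2*I*pi/7) + 12*exp(-6*I*pi/7) + 4*exp(-4*I*pi/7) + 4*exp(4*I*pi/7) + 12*exp(6*I*pi/7) + 8*exp(2*I*pi/7)) + (16 + 8*exp(-2*I*pi/7) + 12*exp(-6*I*pi/7) + 4*exp(-4*I*pi/7) + 4*exp(4*I*pi/7) + 12*exp(6*I*pi/7) + 8*exp(2*I*pi/7)) + (16 + 12*exp(-4*I*pi/7) + 8*exp(-6*I*pi/7) + 4*exp(-2*I*pi/7) + 4*exp(2*I*pi/7) + 8*exp(6*I*pi/7) + 12*exp(4*I*pi/7)) + (16 + 12*exp(-2*I*pi/7) + 8*exp(-4*I*pi/7) + 4*exp(-6*I*pi/7) + 4*exp(6*I*pi/7) + 8*exp(4*I*pi/7) + 12*exp(2*I*pi/7))] = 112/7 = 16.
(Exp terms are combined using exp(i*s)*conj(exp(i*t)) = exp(i*(s-t)), and sums of them are collapsed using the identity that for every m > 1 the m distinct m-th roots of unity sum to 0, e.g. 1 + exp(2*I*pi/3) + exp(-2*I*pi/3) = 0.)
A character is irreducible iff <chi, chi> = 1, so this representation is reducible.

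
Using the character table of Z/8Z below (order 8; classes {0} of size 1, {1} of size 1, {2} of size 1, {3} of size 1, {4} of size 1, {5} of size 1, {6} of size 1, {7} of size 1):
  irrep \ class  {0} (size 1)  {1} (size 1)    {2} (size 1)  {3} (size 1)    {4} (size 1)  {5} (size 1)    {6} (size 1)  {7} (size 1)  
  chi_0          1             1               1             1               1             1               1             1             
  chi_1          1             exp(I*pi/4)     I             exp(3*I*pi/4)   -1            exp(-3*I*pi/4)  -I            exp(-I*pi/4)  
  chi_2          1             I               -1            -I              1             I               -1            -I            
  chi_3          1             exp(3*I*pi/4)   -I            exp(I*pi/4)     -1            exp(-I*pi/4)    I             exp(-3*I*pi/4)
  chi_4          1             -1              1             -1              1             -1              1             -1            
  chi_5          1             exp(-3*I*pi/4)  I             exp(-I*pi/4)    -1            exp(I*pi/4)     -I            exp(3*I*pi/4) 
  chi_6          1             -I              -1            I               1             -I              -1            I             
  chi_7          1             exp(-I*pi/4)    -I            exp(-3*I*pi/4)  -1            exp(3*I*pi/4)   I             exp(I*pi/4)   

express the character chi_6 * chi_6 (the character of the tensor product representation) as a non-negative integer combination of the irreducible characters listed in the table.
chi_6 tensor chi_6 = chi_4 (all other irreducibles have multiplicity 0).

Why: The character of a tensor product is the pointwise product (chi_6 * chi_6)(C) = chi_6(C) * chi_6(C):
  {0}: (1)*(1), {1}: (-I)*(-I), {2}: (-1)*(-1), {3}: (I)*(I), {4}: (1)*(1), {5}: (-I)*(-I), {6}: (-1)*(-1), {7}: (I)*(I)
so (chi_6 * chi_6) takes values
  {0} -> 1, {1} -> -1, {2} -> 1, {3} -> -1, {4} -> 1, {5} -> -1, {6} -> 1, {7} -> -1.
Now take the inner product of this character with each irreducible chi from the table, <chi_6*chi_6, chi> = (1/8) sum_C |C| (chi_6*chi_6)(C) conj(chi(C)):
  <chi_6*chi_6, chi_0> = (1/8)[1*(1)*conj(1) + 1*(-1)*conj(1) + 1*(1)*conj(1) + 1*(-1)*conj(1) + 1*(1)*conj(1) + 1*(-1)*conj(1) + 1*(1)*conj(1) + 1*(-1)*conj(1)]
      = (1/8)[(1) + (-1) + (1) + (-1) + (1) + (-1) + (1) + (-1)] = 0/8 = 0
  <chi_6*chi_6, chi_1> = (1/8)[1*(1)*conj(1) + 1*(-1)*conj(exp(I*pi/4)) + 1*(1)*conj(I) + 1*(-1)*conj(exp(3*I*pi/4)) + 1*(1)*conj(-1) + 1*(-1)*conj(exp(-3*I*pi/4)) + 1*(1)*conj(-I) + 1*(-1)*conj(exp(-I*pi/4))]
      = (1/8)[(1) + (-exp(-I*pi/4)) + (-I) + (-exp(-3*I*pi/4)) + (-1) + (-exp(3*I*pi/4)) + (I) + (-exp(I*pi/4))] = 0/8 = 0
  <chi_6*chi_6, chi_2> = (1/8)[1*(1)*conj(1) + 1*(-1)*conj(I) + 1*(1)*conj(-1) + 1*(-1)*conj(-I) + 1*(1)*conj(1) + 1*(-1)*conj(I) + 1*(1)*conj(-1) + 1*(-1)*conj(-I)]
      = (1/8)[(1) + (I) + (-1) + (-I) + (1) + (I) + (-1) + (-I)] = 0/8 = 0
  <chi_6*chi_6, chi_3> = (1/8)[1*(1)*conj(1) + 1*(-1)*conj(exp(3*I*pi/4)) + 1*(1)*conj(-I) + 1*(-1)*conj(exp(I*pi/4)) + 1*(1)*conj(-1) + 1*(-1)*conj(exp(-I*pi/4)) + 1*(1)*conj(I) + 1*(-1)*conj(exp(-3*I*pi/4))]
      = (1/8)[(1) + (-exp(-3*I*pi/4)) + (I) + (-exp(-I*pi/4)) + (-1) + (-exp(I*pi/4)) + (-I) + (-exp(3*I*pi/4))] = 0/8 = 0
  <chi_6*chi_6, chi_4> = (1/8)[1*(1)*conj(1) + 1*(-1)*conj(-1) + 1*(1)*conj(1) + 1*(-1)*conj(-1) + 1*(1)*conj(1) + 1*(-1)*conj(-1) + 1*(1)*conj(1) + 1*(-1)*conj(-1)]
      = (1/8)[(1) + (1) + (1) + (1) + (1) + (1) + (1) + (1)] = 8/8 = 1
  <chi_6*chi_6, chi_5> = (1/8)[1*(1)*conj(1) + 1*(-1)*conj(exp(-3*I*pi/4)) + 1*(1)*conj(I) + 1*(-1)*conj(exp(-I*pi/4)) + 1*(1)*conj(-1) + 1*(-1)*conj(exp(I*pi/4)) + 1*(1)*conj(-I) + 1*(-1)*conj(exp(3*I*pi/4))]
      = (1/8)[(1) + (-exp(3*I*pi/4)) + (-I) + (-exp(I*pi/4)) + (-1) + (-exp(-I*pi/4)) + (I) + (-exp(-3*I*pi/4))] = 0/8 = 0
  <chi_6*chi_6, chi_6> = (1/8)[1*(1)*conj(1) + 1*(-1)*conj(-I) + 1*(1)*conj(-1) + 1*(-1)*conj(I) + 1*(1)*conj(1) + 1*(-1)*conj(-I) + 1*(1)*conj(-1) + 1*(-1)*conj(I)]
      = (1/8)[(1) + (-I) + (-1) + (I) + (1) + (-I) + (-1) + (I)] = 0/8 = 0
  <chi_6*chi_6, chi_7> = (1/8)[1*(1)*conj(1) + 1*(-1)*conj(exp(-I*pi/4)) + 1*(1)*conj(-I) + 1*(-1)*conj(exp(-3*I*pi/4)) + 1*(1)*conj(-1) + 1*(-1)*conj(exp(3*I*pi/4)) + 1*(1)*conj(I) + 1*(-1)*conj(exp(I*pi/4))]
      = (1/8)[(1) + (-exp(I*pi/4)) + (I) + (-exp(3*I*pi/4)) + (-1) + (-exp(-3*I*pi/4)) + (-I) + (-exp(-I*pi/4))] = 0/8 = 0
(Exp terms are combined using exp(i*s)*conj(exp(i*t)) = exp(i*(s-t)), and sums of them are collapsed using the identity that for every m > 1 the m distinct m-th roots of unity sum to 0, e.g. 1 + exp(2*I*pi/3) + exp(-2*I*pi/3) = 0.)
Hence the multiplicities are chi_4: 1. Dimension check: dim(chi_6)*dim(chi_6) = 1*1 = 1 and sum (mult * dim) = 1*1 = 1.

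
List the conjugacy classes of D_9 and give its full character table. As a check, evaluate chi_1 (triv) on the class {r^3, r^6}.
Conjugacy classes: {e} of size 1, {r^1, r^8} of size 2, {r^2, r^7} of size 2, {r^3, r^6} of size 2, {r^4, r^5} of size 2, {s, sr, ..., sr^8} of size 9.
Character table:
  irrep \ class              {e} (size 1)  {r^1, r^8} (size 2)  {r^2, r^7} (size 2)  {r^3, r^6} (size 2)  {r^4, r^5} (size 2)  {s, sr, ..., sr^8} (size 9)
  chi_1 (triv)               1             1                    1                    1                    1                    1                          
  chi_2 (sign: r->1, s->-1)  1             1                    1                    1                    1                    -1                         
  chi_3 (2d, j=1)            2             2*cos(2*pi/9)        2*cos(4*pi/9)        -1                   -2*cos(pi/9)         0                          
  chi_4 (2d, j=2)            2             2*cos(4*pi/9)        -2*cos(pi/9)         -1                   2*cos(2*pi/9)        0                          
  chi_5 (2d, j=3)            2             -1                   -1                   2                    -1                   0                          
  chi_6 (2d, j=4)            2             -2*cos(pi/9)         2*cos(2*pi/9)        -1                   2*cos(4*pi/9)        0                          

Spot check: chi_1 (triv) on {r^3, r^6} = 1.

Derivation: D_9 has order 2*9 = 18 with 6 conjugacy classes, hence 6 irreducibles. Sum of squared dims 1 + 1 + 4 + 4 + 4 + 4 = 18 = |G|. Linear characters come from the abelianisation; the 2-dimensional irreps have character r^k -> 2*cos(2*pi*j*k/9), reflections -> 0.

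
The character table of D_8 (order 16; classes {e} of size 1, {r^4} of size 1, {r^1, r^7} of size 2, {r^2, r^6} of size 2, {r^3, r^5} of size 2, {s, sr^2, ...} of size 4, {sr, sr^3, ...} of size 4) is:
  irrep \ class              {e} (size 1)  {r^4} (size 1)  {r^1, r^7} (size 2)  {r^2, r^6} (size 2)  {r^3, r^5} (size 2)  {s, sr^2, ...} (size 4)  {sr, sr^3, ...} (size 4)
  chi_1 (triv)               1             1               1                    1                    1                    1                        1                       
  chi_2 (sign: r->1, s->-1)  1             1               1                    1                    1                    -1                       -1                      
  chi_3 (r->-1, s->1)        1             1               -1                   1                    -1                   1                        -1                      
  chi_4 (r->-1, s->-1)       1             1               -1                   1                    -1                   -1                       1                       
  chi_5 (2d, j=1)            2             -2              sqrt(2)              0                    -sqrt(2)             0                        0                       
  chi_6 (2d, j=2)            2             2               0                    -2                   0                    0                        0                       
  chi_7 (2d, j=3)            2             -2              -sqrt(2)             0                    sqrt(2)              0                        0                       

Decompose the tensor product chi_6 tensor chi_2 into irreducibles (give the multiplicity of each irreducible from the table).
chi_6 tensor chi_2 = chi_6 (all other irreducibles have multiplicity 0).

Why: The character of a tensor product is the pointwise product (chi_6 * chi_2)(C) = chi_6(C) * chi_2(C):
  {e}: (2)*(1), {r^4}: (2)*(1), {r^1, r^7}: (0)*(1), {r^2, r^6}: (-2)*(1), {r^3, r^5}: (0)*(1), {s, sr^2, ...}: (0)*(-1), {sr, sr^3, ...}: (0)*(-1)
so (chi_6 * chi_2) takes values
  {e} -> 2, {r^4} -> 2, {r^1, r^7} -> 0, {r^2, r^6} -> -2, {r^3, r^5} -> 0, {s, sr^2, ...} -> 0, {sr, sr^3, ...} -> 0.
Now take the inner product of this character with each irreducible chi from the table, <chi_6*chi_2, chi> = (1/16) sum_C |C| (chi_6*chi_2)(C) conj(chi(C)):
  <chi_6*chi_2, chi_1> = (1/16)[1*(2)*conj(1) + 1*(2)*conj(1) + 2*(0)*conj(1) + 2*(-2)*conj(1) + 2*(0)*conj(1) + 4*(0)*conj(1) + 4*(0)*conj(1)]
      = (1/16)[(2) + (2) + (0) + (-4) + (0) + (0) + (0)] = 0/16 = 0
  <chi_6*chi_2, chi_2> = (1/16)[1*(2)*conj(1) + 1*(2)*conj(1) + 2*(0)*conj(1) + 2*(-2)*conj(1) + 2*(0)*conj(1) + 4*(0)*conj(-1) + 4*(0)*conj(-1)]
      = (1/16)[(2) + (2) + (0) + (-4) + (0) + (0) + (0)] = 0/16 = 0
  <chi_6*chi_2, chi_3> = (1/16)[1*(2)*conj(1) + 1*(2)*conj(1) + 2*(0)*conj(-1) + 2*(-2)*conj(1) + 2*(0)*conj(-1) + 4*(0)*conj(1) + 4*(0)*conj(-1)]
      = (1/16)[(2) + (2) + (0) + (-4) + (0) + (0) + (0)] = 0/16 = 0
  <chi_6*chi_2, chi_4> = (1/16)[1*(2)*conj(1) + 1*(2)*conj(1) + 2*(0)*conj(-1) + 2*(-2)*conj(1) + 2*(0)*conj(-1) + 4*(0)*conj(-1) + 4*(0)*conj(1)]
      = (1/16)[(2) + (2) + (0) + (-4) + (0) + (0) + (0)] = 0/16 = 0
  <chi_6*chi_2, chi_5> = (1/16)[1*(2)*conj(2) + 1*(2)*conj(-2) + 2*(0)*conj(sqrt(2)) + 2*(-2)*conj(0) + 2*(0)*conj(-sqrt(2)) + 4*(0)*conj(0) + 4*(0)*conj(0)]
      = (1/16)[(4) + (-4) + (0) + (0) + (0) + (0) + (0)] = 0/16 = 0
  <chi_6*chi_2, chi_6> = (1/16)[1*(2)*conj(2) + 1*(2)*conj(2) + 2*(0)*conj(0) + 2*(-2)*conj(-2) + 2*(0)*conj(0) + 4*(0)*conj(0) + 4*(0)*conj(0)]
      = (1/16)[(4) + (4) + (0) + (8) + (0) + (0) + (0)] = 16/16 = 1
  <chi_6*chi_2, chi_7> = (1/16)[1*(2)*conj(2) + 1*(2)*conj(-2) + 2*(0)*conj(-sqrt(2)) + 2*(-2)*conj(0) + 2*(0)*conj(sqrt(2)) + 4*(0)*conj(0) + 4*(0)*conj(0)]
      = (1/16)[(4) + (-4) + (0) + (0) + (0) + (0) + (0)] = 0/16 = 0
Hence the multiplicities are chi_6: 1. Dimension check: dim(chi_6)*dim(chi_2) = 2*1 = 2 and sum (mult * dim) = 1*2 = 2.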